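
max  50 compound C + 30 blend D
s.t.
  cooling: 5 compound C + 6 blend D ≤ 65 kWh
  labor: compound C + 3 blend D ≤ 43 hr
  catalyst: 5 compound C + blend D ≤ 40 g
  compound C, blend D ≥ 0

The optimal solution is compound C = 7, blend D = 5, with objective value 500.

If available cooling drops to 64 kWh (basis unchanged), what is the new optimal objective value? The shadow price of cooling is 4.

Δb = -1, so new z* = 500 + (4)·(-1) = 500 − 4 = 496.

496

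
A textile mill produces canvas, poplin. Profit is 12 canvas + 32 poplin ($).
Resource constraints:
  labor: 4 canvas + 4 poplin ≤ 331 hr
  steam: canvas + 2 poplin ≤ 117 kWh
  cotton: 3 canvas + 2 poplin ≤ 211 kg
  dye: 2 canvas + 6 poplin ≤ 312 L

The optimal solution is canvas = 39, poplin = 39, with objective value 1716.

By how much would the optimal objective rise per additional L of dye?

Check each constraint at x*: labor 312/331 (slack 19); steam 117/117 (tight); cotton 195/211 (slack 16); dye 312/312 (tight).
Slack constraints have shadow price 0 (complementary slackness).
Dual feasibility on the basic columns requires 1·y_steam + 2·y_dye = 12, 2·y_steam + 6·y_dye = 32.
This yields shadow prices y_steam = 4, y_dye = 4.
Shadow price of dye = 4.

4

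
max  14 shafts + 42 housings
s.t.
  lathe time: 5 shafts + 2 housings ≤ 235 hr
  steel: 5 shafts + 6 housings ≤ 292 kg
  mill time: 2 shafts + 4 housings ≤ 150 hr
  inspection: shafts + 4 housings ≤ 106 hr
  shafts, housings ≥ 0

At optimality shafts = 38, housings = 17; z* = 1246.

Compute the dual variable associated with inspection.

Binding: steel and inspection. Non-binding: lathe time (11 unused), mill time (6 unused).
Slack constraints have shadow price 0 (complementary slackness).
From A_Bᵀ y = c: 5·y_steel + 1·y_inspection = 14; 6·y_steel + 4·y_inspection = 42.
This yields shadow prices y_steel = 1, y_inspection = 9.
Shadow price of inspection = 9.

9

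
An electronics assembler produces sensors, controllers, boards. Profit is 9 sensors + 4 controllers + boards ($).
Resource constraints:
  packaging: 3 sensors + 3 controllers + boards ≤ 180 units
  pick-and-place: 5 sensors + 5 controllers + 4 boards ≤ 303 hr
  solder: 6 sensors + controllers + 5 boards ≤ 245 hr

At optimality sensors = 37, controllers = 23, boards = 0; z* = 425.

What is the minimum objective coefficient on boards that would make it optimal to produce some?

Binding: packaging and solder. Non-binding: pick-and-place (3 unused).
Slack constraints have shadow price 0 (complementary slackness).
The binding rows give the dual system: 3·y_packaging + 6·y_solder = 9 and 3·y_packaging + 1·y_solder = 4.
→ y_packaging = 1 and y_solder = 1.
boards enters the basis when its profit ≥ yᵀa₃ = 1·1 + 1·5 = 6.

6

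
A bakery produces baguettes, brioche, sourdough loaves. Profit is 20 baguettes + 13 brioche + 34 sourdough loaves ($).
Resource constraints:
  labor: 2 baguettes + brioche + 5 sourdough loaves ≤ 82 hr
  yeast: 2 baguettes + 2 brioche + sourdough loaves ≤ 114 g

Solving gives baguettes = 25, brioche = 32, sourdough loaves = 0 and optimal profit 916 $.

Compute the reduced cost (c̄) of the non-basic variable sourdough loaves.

-4

Both labor and yeast are binding at x*.
From A_Bᵀ y = c: 2·y_labor + 2·y_yeast = 20; 1·y_labor + 2·y_yeast = 13.
This yields shadow prices y_labor = 7, y_yeast = 3.
Reduced cost of sourdough loaves: c₃ − yᵀa₃ = 34 − (7·5 + 3·1) = 34 − 38 = -4.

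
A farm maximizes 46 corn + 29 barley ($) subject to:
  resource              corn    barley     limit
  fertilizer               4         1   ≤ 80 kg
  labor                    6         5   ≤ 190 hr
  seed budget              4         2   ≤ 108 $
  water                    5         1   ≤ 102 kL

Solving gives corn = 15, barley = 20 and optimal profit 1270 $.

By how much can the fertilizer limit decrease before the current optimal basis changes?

42

Binding constraints: fertilizer, labor. The basis is B = [[4,1],[6,5]] with det 14.
Per unit decrease in fertilizer, x* moves by d = (-0.3571, 0.4286).
The basis stays optimal until corn reaches 0; allowable decrease = 42 kg.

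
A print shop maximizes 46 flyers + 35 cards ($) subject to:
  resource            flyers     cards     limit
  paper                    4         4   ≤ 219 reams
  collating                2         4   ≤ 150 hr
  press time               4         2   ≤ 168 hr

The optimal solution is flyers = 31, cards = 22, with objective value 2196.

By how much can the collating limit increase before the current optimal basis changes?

Binding constraints: collating, press time. The basis is B = [[2,4],[4,2]] with det -12.
Per unit increase in collating, x* moves by d = (-0.1667, 0.3333).
The basis stays optimal until paper becomes binding; allowable increase = 10.5 hr.

10.5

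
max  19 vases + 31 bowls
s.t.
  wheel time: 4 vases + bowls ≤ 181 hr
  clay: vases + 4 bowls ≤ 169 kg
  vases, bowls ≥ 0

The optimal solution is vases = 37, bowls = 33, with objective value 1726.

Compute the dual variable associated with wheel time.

Both wheel time and clay are binding at x*.
Dual feasibility on the basic columns requires 4·y_wheel time + 1·y_clay = 19, 1·y_wheel time + 4·y_clay = 31.
→ y_wheel time = 3 and y_clay = 7.
Shadow price of wheel time = 3.

3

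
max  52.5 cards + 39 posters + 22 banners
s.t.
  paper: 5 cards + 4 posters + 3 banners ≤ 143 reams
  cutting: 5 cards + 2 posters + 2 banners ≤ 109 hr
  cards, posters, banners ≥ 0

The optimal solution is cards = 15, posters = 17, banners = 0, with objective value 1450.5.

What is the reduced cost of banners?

At the optimum: paper uses 143 of 143 (binding); cutting uses 109 of 109 (binding).
The binding rows give the dual system: 5·y_paper + 5·y_cutting = 52.5 and 4·y_paper + 2·y_cutting = 39.
→ y_paper = 9 and y_cutting = 1.5.
Reduced cost of banners: c₃ − yᵀa₃ = 22 − (9·3 + 1.5·2) = 22 − 30 = -8.

-8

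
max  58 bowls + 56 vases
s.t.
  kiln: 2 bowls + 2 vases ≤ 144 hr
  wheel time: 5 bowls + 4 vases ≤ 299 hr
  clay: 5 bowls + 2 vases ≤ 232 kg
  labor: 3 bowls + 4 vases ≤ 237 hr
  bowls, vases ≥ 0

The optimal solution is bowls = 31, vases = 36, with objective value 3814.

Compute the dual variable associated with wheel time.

At the optimum: kiln uses 134 of 144 (slack = 10); wheel time uses 299 of 299 (binding); clay uses 227 of 232 (slack = 5); labor uses 237 of 237 (binding).
Slack constraints have shadow price 0 (complementary slackness).
From A_Bᵀ y = c: 5·y_wheel time + 3·y_labor = 58; 4·y_wheel time + 4·y_labor = 56.
Solving: y_wheel time = 8, y_labor = 6.
Shadow price of wheel time = 8.

8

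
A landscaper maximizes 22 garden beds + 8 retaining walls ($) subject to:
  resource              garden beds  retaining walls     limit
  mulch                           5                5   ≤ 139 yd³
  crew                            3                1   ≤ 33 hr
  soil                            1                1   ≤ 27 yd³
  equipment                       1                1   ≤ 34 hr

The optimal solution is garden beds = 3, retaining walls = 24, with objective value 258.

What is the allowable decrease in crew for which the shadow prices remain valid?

6

Binding constraints: crew, soil. The basis is B = [[3,1],[1,1]] with det 2.
Per unit decrease in crew, x* moves by d = (-0.5, 0.5).
The basis stays optimal until garden beds reaches 0; allowable decrease = 6 hr.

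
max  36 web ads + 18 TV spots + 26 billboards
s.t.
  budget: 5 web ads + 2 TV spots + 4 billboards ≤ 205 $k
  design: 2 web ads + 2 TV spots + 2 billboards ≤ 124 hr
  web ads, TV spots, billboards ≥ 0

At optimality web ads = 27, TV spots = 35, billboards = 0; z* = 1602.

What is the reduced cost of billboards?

At the optimum: budget uses 205 of 205 (binding); design uses 124 of 124 (binding).
The binding rows give the dual system: 5·y_budget + 2·y_design = 36 and 2·y_budget + 2·y_design = 18.
→ y_budget = 6 and y_design = 3.
Reduced cost of billboards: c₃ − yᵀa₃ = 26 − (6·4 + 3·2) = 26 − 30 = -4.

-4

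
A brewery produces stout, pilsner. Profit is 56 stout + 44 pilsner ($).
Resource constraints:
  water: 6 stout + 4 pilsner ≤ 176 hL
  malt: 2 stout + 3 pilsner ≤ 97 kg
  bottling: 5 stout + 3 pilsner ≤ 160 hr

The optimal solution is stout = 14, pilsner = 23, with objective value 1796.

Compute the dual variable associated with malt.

4

Check each constraint at x*: water 176/176 (tight); malt 97/97 (tight); bottling 139/160 (slack 21).
Slack constraints have shadow price 0 (complementary slackness).
Dual feasibility on the basic columns requires 6·y_water + 2·y_malt = 56, 4·y_water + 3·y_malt = 44.
This yields shadow prices y_water = 8, y_malt = 4.
Shadow price of malt = 4.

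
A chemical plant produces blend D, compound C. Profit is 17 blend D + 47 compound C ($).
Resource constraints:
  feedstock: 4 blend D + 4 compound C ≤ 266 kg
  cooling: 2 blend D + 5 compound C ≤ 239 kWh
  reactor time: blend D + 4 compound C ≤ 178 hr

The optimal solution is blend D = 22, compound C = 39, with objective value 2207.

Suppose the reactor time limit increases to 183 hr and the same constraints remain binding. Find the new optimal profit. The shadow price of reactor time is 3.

2222

Δb = 5, so new z* = 2207 + (3)·(5) = 2207 + 15 = 2222.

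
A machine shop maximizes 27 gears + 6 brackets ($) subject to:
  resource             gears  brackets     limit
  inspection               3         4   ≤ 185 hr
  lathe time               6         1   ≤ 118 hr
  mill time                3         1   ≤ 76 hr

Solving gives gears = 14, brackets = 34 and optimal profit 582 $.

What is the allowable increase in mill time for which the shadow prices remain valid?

Binding constraints: lathe time, mill time. The basis is B = [[6,1],[3,1]] with det 3.
Per unit increase in mill time, x* moves by d = (-0.3333, 2).
The basis stays optimal until inspection becomes binding; allowable increase = 1 hr.

1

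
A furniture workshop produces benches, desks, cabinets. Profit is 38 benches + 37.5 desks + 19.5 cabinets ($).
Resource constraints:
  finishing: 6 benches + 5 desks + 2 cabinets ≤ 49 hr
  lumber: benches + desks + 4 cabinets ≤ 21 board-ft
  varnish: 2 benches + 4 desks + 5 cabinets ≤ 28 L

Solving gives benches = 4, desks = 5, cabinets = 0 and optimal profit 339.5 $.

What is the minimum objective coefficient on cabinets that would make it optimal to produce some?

23.5

Binding: finishing and varnish. Non-binding: lumber (12 unused).
By complementary slackness, y = 0 for the non-binding constraint.
From A_Bᵀ y = c: 6·y_finishing + 2·y_varnish = 38; 5·y_finishing + 4·y_varnish = 37.5.
→ y_finishing = 5.5 and y_varnish = 2.5.
cabinets enters the basis when its profit ≥ yᵀa₃ = 5.5·2 + 2.5·5 = 23.5.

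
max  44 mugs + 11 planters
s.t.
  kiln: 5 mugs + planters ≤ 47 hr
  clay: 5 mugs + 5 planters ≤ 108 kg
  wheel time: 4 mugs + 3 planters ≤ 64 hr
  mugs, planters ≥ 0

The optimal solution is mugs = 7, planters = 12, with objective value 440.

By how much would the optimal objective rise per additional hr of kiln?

At the optimum: kiln uses 47 of 47 (binding); clay uses 95 of 108 (slack = 13); wheel time uses 64 of 64 (binding).
Slack constraints have shadow price 0 (complementary slackness).
From A_Bᵀ y = c: 5·y_kiln + 4·y_wheel time = 44; 1·y_kiln + 3·y_wheel time = 11.
Solving: y_kiln = 8, y_wheel time = 1.
Shadow price of kiln = 8.

8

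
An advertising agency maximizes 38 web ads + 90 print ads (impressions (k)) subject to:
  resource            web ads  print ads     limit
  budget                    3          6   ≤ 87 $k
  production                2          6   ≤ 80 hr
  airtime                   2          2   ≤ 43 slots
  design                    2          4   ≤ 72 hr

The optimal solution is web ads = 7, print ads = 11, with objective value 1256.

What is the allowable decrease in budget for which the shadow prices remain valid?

Binding constraints: budget, production. The basis is B = [[3,6],[2,6]] with det 6.
Per unit decrease in budget, x* moves by d = (-1, 0.3333).
The basis stays optimal until web ads reaches 0; allowable decrease = 7 $k.

7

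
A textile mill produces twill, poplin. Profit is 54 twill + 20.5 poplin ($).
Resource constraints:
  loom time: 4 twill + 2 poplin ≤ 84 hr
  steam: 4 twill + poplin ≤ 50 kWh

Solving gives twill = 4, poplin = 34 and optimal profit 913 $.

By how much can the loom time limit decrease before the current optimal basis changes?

Binding constraints: loom time, steam. The basis is B = [[4,2],[4,1]] with det -4.
Per unit decrease in loom time, x* moves by d = (0.25, -1).
The basis stays optimal until poplin reaches 0; allowable decrease = 34 hr.

34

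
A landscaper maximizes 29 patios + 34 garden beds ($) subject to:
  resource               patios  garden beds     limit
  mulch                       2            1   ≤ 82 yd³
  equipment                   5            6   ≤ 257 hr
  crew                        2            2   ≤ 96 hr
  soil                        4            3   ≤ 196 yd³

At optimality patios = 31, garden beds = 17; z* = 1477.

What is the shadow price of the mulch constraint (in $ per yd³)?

Binding: equipment and crew. Non-binding: mulch (3 unused), soil (21 unused).
Slack constraints have shadow price 0 (complementary slackness).
Dual feasibility on the basic columns requires 5·y_equipment + 2·y_crew = 29, 6·y_equipment + 2·y_crew = 34.
→ y_equipment = 5 and y_crew = 2.
Shadow price of mulch = 0.

0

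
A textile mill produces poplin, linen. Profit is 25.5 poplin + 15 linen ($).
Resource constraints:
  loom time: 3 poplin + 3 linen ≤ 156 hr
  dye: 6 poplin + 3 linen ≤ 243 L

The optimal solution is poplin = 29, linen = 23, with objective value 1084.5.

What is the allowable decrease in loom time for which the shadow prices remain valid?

34.5

Binding constraints: loom time, dye. The basis is B = [[3,3],[6,3]] with det -9.
Per unit decrease in loom time, x* moves by d = (0.3333, -0.6667).
The basis stays optimal until linen reaches 0; allowable decrease = 34.5 hr.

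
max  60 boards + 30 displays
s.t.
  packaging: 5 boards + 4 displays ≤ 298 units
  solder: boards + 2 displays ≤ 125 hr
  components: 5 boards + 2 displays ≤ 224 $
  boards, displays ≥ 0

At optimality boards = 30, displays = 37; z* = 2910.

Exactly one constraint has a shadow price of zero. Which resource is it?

packaging: 298/298 (binding)
solder: 104/125 (slack 21)
components: 224/224 (binding)
By complementary slackness, a constraint with positive slack has shadow price 0 → solder.

solder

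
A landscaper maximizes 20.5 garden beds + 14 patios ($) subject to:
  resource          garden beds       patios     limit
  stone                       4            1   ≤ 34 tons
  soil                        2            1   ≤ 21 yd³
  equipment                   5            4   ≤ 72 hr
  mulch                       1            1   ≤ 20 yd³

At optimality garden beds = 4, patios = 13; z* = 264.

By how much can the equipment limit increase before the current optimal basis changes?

Binding constraints: soil, equipment. The basis is B = [[2,1],[5,4]] with det 3.
Per unit increase in equipment, x* moves by d = (-0.3333, 0.6667).
The basis stays optimal until mulch becomes binding; allowable increase = 9 hr.

9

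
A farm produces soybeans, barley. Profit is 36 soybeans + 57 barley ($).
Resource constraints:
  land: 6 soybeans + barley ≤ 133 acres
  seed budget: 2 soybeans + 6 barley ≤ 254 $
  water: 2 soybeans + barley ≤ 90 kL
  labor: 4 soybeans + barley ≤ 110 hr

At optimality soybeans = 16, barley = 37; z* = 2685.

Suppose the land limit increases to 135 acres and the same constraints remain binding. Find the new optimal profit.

Binding: land and seed budget. Non-binding: water (21 unused), labor (9 unused).
Since water, labor are not tight, their duals are 0.
The binding rows give the dual system: 6·y_land + 2·y_seed budget = 36 and 1·y_land + 6·y_seed budget = 57.
→ y_land = 3 and y_seed budget = 9.
Δz = y_land·Δb = 3 × (2) = 6, so new z* = 2685 + 6 = 2691.

2691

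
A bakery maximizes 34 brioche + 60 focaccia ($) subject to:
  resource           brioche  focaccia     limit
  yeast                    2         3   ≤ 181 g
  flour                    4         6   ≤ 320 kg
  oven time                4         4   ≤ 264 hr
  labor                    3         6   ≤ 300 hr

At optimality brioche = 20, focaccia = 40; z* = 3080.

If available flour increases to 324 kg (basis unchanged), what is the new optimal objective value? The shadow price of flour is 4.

3096

Δb = 4, so new z* = 3080 + (4)·(4) = 3080 + 16 = 3096.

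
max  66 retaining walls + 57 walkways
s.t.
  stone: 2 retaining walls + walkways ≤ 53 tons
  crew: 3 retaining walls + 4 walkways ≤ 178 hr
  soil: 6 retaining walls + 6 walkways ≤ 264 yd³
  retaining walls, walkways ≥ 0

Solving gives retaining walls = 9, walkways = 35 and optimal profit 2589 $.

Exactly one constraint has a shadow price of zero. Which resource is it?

stone: 53/53 (binding)
crew: 167/178 (slack 11)
soil: 264/264 (binding)
By complementary slackness, a constraint with positive slack has shadow price 0 → crew.

crew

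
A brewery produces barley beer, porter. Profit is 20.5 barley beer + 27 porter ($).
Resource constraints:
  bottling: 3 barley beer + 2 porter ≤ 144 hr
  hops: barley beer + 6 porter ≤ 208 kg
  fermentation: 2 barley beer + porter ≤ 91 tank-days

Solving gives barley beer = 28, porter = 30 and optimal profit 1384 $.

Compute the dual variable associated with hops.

2.5

Check each constraint at x*: bottling 144/144 (tight); hops 208/208 (tight); fermentation 86/91 (slack 5).
Slack constraints have shadow price 0 (complementary slackness).
Dual feasibility on the basic columns requires 3·y_bottling + 1·y_hops = 20.5, 2·y_bottling + 6·y_hops = 27.
This yields shadow prices y_bottling = 6, y_hops = 2.5.
Shadow price of hops = 2.5.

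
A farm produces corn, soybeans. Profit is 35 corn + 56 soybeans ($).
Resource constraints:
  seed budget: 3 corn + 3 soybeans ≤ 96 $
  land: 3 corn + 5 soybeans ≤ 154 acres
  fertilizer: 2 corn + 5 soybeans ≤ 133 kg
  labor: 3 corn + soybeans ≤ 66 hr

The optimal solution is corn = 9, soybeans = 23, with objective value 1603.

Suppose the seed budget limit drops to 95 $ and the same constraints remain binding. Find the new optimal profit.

1596

Check each constraint at x*: seed budget 96/96 (tight); land 142/154 (slack 12); fertilizer 133/133 (tight); labor 50/66 (slack 16).
By complementary slackness, y = 0 for the non-binding constraints.
From A_Bᵀ y = c: 3·y_seed budget + 2·y_fertilizer = 35; 3·y_seed budget + 5·y_fertilizer = 56.
→ y_seed budget = 7 and y_fertilizer = 7.
Δz = y_seed budget·Δb = 7 × (-1) = -7, so new z* = 1603 − 7 = 1596.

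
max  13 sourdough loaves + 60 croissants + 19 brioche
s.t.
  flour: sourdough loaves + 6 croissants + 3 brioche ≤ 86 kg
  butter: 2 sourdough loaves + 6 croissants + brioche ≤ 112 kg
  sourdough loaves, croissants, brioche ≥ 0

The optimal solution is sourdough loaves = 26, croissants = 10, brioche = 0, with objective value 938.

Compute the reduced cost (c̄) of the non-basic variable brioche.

At the optimum: flour uses 86 of 86 (binding); butter uses 112 of 112 (binding).
From A_Bᵀ y = c: 1·y_flour + 2·y_butter = 13; 6·y_flour + 6·y_butter = 60.
This yields shadow prices y_flour = 7, y_butter = 3.
Reduced cost of brioche: c₃ − yᵀa₃ = 19 − (7·3 + 3·1) = 19 − 24 = -5.

-5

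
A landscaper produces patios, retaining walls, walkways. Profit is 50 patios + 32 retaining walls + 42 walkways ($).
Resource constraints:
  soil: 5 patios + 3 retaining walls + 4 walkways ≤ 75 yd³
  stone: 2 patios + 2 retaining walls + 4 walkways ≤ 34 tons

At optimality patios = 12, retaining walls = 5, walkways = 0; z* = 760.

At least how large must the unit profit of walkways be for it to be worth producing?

Both soil and stone are binding at x*.
From A_Bᵀ y = c: 5·y_soil + 2·y_stone = 50; 3·y_soil + 2·y_stone = 32.
→ y_soil = 9 and y_stone = 2.5.
walkways enters the basis when its profit ≥ yᵀa₃ = 9·4 + 2.5·4 = 46.

46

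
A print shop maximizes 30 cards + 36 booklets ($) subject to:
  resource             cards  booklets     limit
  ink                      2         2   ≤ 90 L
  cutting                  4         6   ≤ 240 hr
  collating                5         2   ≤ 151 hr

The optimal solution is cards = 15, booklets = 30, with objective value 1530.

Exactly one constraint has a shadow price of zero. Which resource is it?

ink: 90/90 (binding)
cutting: 240/240 (binding)
collating: 135/151 (slack 16)
By complementary slackness, a constraint with positive slack has shadow price 0 → collating.

collating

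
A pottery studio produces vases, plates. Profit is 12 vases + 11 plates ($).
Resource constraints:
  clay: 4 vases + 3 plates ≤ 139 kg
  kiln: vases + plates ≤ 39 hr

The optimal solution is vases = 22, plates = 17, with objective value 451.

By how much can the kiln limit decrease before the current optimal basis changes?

Binding constraints: clay, kiln. The basis is B = [[4,3],[1,1]] with det 1.
Per unit decrease in kiln, x* moves by d = (3, -4).
The basis stays optimal until plates reaches 0; allowable decrease = 4.25 hr.

4.25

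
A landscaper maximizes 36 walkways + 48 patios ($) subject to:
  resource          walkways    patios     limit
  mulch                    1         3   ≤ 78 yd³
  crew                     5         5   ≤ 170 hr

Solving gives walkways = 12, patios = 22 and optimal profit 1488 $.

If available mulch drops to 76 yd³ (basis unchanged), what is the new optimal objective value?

1476

Both mulch and crew are binding at x*.
Dual feasibility on the basic columns requires 1·y_mulch + 5·y_crew = 36, 3·y_mulch + 5·y_crew = 48.
→ y_mulch = 6 and y_crew = 6.
Δz = y_mulch·Δb = 6 × (-2) = -12, so new z* = 1488 − 12 = 1476.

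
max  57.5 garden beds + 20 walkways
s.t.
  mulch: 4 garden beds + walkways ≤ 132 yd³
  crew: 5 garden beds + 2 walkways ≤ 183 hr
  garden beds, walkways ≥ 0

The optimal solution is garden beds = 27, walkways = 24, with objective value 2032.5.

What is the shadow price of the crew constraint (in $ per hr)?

Check each constraint at x*: mulch 132/132 (tight); crew 183/183 (tight).
Dual feasibility on the basic columns requires 4·y_mulch + 5·y_crew = 57.5, 1·y_mulch + 2·y_crew = 20.
→ y_mulch = 5 and y_crew = 7.5.
Shadow price of crew = 7.5.

7.5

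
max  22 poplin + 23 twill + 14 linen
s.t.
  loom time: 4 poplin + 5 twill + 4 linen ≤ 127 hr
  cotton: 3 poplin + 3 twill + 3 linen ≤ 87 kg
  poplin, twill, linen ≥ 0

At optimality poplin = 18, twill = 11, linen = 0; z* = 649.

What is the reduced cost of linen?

-8

At the optimum: loom time uses 127 of 127 (binding); cotton uses 87 of 87 (binding).
The binding rows give the dual system: 4·y_loom time + 3·y_cotton = 22 and 5·y_loom time + 3·y_cotton = 23.
Solving: y_loom time = 1, y_cotton = 6.
Reduced cost of linen: c₃ − yᵀa₃ = 14 − (1·4 + 6·3) = 14 − 22 = -8.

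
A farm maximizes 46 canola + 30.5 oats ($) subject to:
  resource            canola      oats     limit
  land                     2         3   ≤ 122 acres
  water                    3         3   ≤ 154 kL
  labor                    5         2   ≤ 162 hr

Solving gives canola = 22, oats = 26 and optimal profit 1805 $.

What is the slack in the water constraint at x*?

water used = 3·22 + 3·26 = 144; slack = 154 − 144 = 10.

10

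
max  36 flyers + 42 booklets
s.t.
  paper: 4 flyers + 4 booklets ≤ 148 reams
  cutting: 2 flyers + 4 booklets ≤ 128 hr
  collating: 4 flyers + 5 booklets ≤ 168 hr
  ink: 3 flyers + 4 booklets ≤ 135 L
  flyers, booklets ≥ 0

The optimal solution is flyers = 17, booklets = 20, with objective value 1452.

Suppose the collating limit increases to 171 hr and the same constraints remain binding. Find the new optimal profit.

Binding: paper and collating. Non-binding: cutting (14 unused), ink (4 unused).
Since cutting, ink are not tight, their duals are 0.
The binding rows give the dual system: 4·y_paper + 4·y_collating = 36 and 4·y_paper + 5·y_collating = 42.
This yields shadow prices y_paper = 3, y_collating = 6.
Δz = y_collating·Δb = 6 × (3) = 18, so new z* = 1452 + 18 = 1470.

1470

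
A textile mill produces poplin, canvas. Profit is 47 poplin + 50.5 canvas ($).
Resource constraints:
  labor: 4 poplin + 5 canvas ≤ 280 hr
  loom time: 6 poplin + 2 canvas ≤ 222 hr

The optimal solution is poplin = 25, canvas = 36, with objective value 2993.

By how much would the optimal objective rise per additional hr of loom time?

1.5

At the optimum: labor uses 280 of 280 (binding); loom time uses 222 of 222 (binding).
The binding rows give the dual system: 4·y_labor + 6·y_loom time = 47 and 5·y_labor + 2·y_loom time = 50.5.
Solving: y_labor = 9.5, y_loom time = 1.5.
Shadow price of loom time = 1.5.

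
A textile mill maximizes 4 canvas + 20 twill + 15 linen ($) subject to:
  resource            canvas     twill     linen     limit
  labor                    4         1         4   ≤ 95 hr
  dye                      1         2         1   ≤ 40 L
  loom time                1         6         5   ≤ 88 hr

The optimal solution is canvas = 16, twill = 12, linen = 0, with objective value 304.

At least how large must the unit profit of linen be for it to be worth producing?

16

Check each constraint at x*: labor 76/95 (slack 19); dye 40/40 (tight); loom time 88/88 (tight).
Since labor is not tight, its dual is 0.
The binding rows give the dual system: 1·y_dye + 1·y_loom time = 4 and 2·y_dye + 6·y_loom time = 20.
Solving: y_dye = 1, y_loom time = 3.
linen enters the basis when its profit ≥ yᵀa₃ = 1·1 + 3·5 = 16.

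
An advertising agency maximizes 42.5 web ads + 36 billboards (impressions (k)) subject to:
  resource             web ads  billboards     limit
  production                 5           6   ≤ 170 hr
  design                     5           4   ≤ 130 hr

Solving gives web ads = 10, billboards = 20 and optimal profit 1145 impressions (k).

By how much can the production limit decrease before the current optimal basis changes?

40

Binding constraints: production, design. The basis is B = [[5,6],[5,4]] with det -10.
Per unit decrease in production, x* moves by d = (0.4, -0.5).
The basis stays optimal until billboards reaches 0; allowable decrease = 40 hr.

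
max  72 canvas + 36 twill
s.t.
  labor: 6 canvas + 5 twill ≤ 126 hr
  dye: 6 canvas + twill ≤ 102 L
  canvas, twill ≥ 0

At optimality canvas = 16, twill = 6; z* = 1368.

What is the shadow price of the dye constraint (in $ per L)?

Check each constraint at x*: labor 126/126 (tight); dye 102/102 (tight).
Dual feasibility on the basic columns requires 6·y_labor + 6·y_dye = 72, 5·y_labor + 1·y_dye = 36.
→ y_labor = 6 and y_dye = 6.
Shadow price of dye = 6.

6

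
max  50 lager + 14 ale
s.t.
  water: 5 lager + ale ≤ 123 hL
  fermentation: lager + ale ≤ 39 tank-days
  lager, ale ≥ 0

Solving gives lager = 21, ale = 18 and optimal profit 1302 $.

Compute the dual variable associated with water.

9

Check each constraint at x*: water 123/123 (tight); fermentation 39/39 (tight).
From A_Bᵀ y = c: 5·y_water + 1·y_fermentation = 50; 1·y_water + 1·y_fermentation = 14.
Solving: y_water = 9, y_fermentation = 5.
Shadow price of water = 9.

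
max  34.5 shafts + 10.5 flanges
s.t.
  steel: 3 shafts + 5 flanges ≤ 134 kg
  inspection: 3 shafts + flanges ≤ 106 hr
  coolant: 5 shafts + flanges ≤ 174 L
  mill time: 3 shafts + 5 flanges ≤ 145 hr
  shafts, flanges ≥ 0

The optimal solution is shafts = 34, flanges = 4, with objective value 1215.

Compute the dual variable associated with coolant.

1.5

Check each constraint at x*: steel 122/134 (slack 12); inspection 106/106 (tight); coolant 174/174 (tight); mill time 122/145 (slack 23).
Since steel, mill time are not tight, their duals are 0.
Dual feasibility on the basic columns requires 3·y_inspection + 5·y_coolant = 34.5, 1·y_inspection + 1·y_coolant = 10.5.
→ y_inspection = 9 and y_coolant = 1.5.
Shadow price of coolant = 1.5.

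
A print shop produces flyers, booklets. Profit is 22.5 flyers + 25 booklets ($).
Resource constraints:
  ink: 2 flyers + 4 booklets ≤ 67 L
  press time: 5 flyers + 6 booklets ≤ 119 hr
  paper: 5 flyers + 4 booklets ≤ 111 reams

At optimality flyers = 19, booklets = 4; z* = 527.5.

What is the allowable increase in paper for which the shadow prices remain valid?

8

Binding constraints: press time, paper. The basis is B = [[5,6],[5,4]] with det -10.
Per unit increase in paper, x* moves by d = (0.6, -0.5).
The basis stays optimal until booklets reaches 0; allowable increase = 8 reams.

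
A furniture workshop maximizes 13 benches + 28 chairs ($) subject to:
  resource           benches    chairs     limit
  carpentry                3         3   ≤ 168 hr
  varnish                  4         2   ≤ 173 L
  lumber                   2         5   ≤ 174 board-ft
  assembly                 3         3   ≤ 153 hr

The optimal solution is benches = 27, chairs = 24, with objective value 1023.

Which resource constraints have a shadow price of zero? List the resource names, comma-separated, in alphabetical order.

carpentry: 153/168 (slack 15)
varnish: 156/173 (slack 17)
lumber: 174/174 (binding)
assembly: 153/153 (binding)
By complementary slackness, a constraint with positive slack has shadow price 0 → carpentry, varnish.

carpentry, varnish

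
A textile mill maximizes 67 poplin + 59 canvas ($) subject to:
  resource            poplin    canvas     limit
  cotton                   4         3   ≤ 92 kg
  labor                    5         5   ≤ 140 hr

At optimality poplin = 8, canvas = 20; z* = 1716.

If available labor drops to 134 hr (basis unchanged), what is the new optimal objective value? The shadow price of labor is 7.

1674

Δb = -6, so new z* = 1716 + (7)·(-6) = 1716 − 42 = 1674.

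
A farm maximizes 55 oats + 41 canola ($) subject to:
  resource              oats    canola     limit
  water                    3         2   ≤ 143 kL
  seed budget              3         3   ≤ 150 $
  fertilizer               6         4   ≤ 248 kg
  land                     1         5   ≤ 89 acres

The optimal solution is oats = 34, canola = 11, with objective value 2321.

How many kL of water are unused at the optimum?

19

water used = 3·34 + 2·11 = 124; slack = 143 − 124 = 19.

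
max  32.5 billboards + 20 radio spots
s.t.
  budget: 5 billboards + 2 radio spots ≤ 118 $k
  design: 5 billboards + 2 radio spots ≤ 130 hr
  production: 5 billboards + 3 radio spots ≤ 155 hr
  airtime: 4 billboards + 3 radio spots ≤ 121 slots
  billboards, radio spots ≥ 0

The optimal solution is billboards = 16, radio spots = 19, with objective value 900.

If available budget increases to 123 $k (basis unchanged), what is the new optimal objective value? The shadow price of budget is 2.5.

Δb = 5, so new z* = 900 + (2.5)·(5) = 900 + 12.5 = 912.5.

912.5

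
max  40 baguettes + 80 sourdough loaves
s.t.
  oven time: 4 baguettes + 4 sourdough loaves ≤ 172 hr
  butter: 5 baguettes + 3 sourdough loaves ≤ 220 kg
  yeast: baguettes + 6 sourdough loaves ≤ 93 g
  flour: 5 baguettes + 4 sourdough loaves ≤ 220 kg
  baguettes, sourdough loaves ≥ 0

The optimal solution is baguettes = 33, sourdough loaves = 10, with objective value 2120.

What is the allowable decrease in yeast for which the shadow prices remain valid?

50

Binding constraints: oven time, yeast. The basis is B = [[4,4],[1,6]] with det 20.
Per unit decrease in yeast, x* moves by d = (0.2, -0.2).
The basis stays optimal until sourdough loaves reaches 0; allowable decrease = 50 g.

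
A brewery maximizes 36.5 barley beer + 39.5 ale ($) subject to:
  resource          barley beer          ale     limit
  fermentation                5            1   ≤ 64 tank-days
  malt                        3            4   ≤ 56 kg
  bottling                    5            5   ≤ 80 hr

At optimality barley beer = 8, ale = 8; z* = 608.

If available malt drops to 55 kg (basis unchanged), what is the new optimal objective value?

Check each constraint at x*: fermentation 48/64 (slack 16); malt 56/56 (tight); bottling 80/80 (tight).
By complementary slackness, y = 0 for the non-binding constraint.
Dual feasibility on the basic columns requires 3·y_malt + 5·y_bottling = 36.5, 4·y_malt + 5·y_bottling = 39.5.
→ y_malt = 3 and y_bottling = 5.5.
Δz = y_malt·Δb = 3 × (-1) = -3, so new z* = 608 − 3 = 605.

605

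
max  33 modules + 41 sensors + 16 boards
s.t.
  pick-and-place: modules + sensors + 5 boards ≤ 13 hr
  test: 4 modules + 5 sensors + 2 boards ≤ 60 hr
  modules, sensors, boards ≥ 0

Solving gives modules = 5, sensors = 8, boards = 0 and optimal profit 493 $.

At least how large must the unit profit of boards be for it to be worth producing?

21

Check each constraint at x*: pick-and-place 13/13 (tight); test 60/60 (tight).
From A_Bᵀ y = c: 1·y_pick-and-place + 4·y_test = 33; 1·y_pick-and-place + 5·y_test = 41.
→ y_pick-and-place = 1 and y_test = 8.
boards enters the basis when its profit ≥ yᵀa₃ = 1·5 + 8·2 = 21.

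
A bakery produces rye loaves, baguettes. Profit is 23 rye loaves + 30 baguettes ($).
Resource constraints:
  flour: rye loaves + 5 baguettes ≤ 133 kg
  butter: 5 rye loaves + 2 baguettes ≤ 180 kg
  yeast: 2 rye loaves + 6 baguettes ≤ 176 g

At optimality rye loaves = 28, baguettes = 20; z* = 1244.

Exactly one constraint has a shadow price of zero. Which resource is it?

flour: 128/133 (slack 5)
butter: 180/180 (binding)
yeast: 176/176 (binding)
By complementary slackness, a constraint with positive slack has shadow price 0 → flour.

flour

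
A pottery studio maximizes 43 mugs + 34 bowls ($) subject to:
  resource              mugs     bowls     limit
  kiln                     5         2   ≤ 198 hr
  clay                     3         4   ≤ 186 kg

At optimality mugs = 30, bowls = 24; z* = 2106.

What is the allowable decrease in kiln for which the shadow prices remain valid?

Binding constraints: kiln, clay. The basis is B = [[5,2],[3,4]] with det 14.
Per unit decrease in kiln, x* moves by d = (-0.2857, 0.2143).
The basis stays optimal until mugs reaches 0; allowable decrease = 105 hr.

105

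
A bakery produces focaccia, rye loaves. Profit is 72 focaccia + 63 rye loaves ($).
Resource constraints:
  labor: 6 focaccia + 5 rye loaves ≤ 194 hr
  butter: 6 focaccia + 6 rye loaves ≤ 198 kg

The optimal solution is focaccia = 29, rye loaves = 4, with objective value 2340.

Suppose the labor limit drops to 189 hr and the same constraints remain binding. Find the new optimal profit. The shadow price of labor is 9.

Δb = -5, so new z* = 2340 + (9)·(-5) = 2340 − 45 = 2295.

2295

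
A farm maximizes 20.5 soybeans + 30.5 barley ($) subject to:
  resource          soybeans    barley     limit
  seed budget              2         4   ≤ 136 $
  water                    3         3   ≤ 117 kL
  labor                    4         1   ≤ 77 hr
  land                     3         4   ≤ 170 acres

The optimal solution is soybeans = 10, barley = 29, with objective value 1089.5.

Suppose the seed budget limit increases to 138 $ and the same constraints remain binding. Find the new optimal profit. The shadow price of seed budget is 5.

Δb = 2, so new z* = 1089.5 + (5)·(2) = 1089.5 + 10 = 1099.5.

1099.5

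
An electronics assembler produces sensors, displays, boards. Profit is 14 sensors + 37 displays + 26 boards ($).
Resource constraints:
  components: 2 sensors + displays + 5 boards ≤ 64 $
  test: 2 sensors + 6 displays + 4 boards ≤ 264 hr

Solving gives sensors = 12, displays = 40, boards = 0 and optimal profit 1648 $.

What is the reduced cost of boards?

-3

Check each constraint at x*: components 64/64 (tight); test 264/264 (tight).
From A_Bᵀ y = c: 2·y_components + 2·y_test = 14; 1·y_components + 6·y_test = 37.
→ y_components = 1 and y_test = 6.
Reduced cost of boards: c₃ − yᵀa₃ = 26 − (1·5 + 6·4) = 26 − 29 = -3.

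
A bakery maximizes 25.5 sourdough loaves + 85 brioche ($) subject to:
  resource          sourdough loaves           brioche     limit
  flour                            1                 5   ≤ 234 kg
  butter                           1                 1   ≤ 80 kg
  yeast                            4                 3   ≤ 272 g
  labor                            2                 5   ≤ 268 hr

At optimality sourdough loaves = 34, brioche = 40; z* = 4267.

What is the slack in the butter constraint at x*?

butter used = 1·34 + 1·40 = 74; slack = 80 − 74 = 6.

6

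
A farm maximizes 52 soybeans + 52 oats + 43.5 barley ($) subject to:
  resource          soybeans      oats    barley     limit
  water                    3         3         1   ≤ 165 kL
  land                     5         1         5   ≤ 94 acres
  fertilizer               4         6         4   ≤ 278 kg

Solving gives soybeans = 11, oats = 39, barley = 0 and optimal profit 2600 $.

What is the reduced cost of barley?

Check each constraint at x*: water 150/165 (slack 15); land 94/94 (tight); fertilizer 278/278 (tight).
Since water is not tight, its dual is 0.
The binding rows give the dual system: 5·y_land + 4·y_fertilizer = 52 and 1·y_land + 6·y_fertilizer = 52.
→ y_land = 4 and y_fertilizer = 8.
Reduced cost of barley: c₃ − yᵀa₃ = 43.5 − (4·5 + 8·4) = 43.5 − 52 = -8.5.

-8.5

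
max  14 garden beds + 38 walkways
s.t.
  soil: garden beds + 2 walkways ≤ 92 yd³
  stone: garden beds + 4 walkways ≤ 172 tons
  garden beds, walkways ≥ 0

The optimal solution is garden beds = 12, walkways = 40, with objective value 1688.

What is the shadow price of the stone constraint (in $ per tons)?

Both soil and stone are binding at x*.
The binding rows give the dual system: 1·y_soil + 1·y_stone = 14 and 2·y_soil + 4·y_stone = 38.
→ y_soil = 9 and y_stone = 5.
Shadow price of stone = 5.

5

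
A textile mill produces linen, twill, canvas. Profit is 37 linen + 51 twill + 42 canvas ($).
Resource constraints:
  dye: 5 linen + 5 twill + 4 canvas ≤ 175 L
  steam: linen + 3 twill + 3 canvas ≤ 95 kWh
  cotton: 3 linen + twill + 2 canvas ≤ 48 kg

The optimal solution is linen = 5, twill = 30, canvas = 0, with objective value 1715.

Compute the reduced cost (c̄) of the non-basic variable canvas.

Check each constraint at x*: dye 175/175 (tight); steam 95/95 (tight); cotton 45/48 (slack 3).
Since cotton is not tight, its dual is 0.
Dual feasibility on the basic columns requires 5·y_dye + 1·y_steam = 37, 5·y_dye + 3·y_steam = 51.
This yields shadow prices y_dye = 6, y_steam = 7.
Reduced cost of canvas: c₃ − yᵀa₃ = 42 − (6·4 + 7·3) = 42 − 45 = -3.

-3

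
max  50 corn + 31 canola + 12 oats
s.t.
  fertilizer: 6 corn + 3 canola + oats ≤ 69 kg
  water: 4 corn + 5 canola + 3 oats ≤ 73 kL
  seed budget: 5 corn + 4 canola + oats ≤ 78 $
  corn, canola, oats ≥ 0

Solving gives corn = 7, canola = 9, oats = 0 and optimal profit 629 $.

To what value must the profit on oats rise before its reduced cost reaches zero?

Binding: fertilizer and water. Non-binding: seed budget (7 unused).
By complementary slackness, y = 0 for the non-binding constraint.
From A_Bᵀ y = c: 6·y_fertilizer + 4·y_water = 50; 3·y_fertilizer + 5·y_water = 31.
→ y_fertilizer = 7 and y_water = 2.
oats enters the basis when its profit ≥ yᵀa₃ = 7·1 + 2·3 = 13.

13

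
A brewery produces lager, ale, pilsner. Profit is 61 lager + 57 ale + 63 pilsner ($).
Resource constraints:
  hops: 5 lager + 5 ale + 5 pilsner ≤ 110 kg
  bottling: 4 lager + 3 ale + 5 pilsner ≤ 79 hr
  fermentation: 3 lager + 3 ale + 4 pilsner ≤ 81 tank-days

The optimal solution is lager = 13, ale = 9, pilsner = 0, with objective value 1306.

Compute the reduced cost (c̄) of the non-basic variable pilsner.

-2

Binding: hops and bottling. Non-binding: fermentation (15 unused).
By complementary slackness, y = 0 for the non-binding constraint.
The binding rows give the dual system: 5·y_hops + 4·y_bottling = 61 and 5·y_hops + 3·y_bottling = 57.
→ y_hops = 9 and y_bottling = 4.
Reduced cost of pilsner: c₃ − yᵀa₃ = 63 − (9·5 + 4·5) = 63 − 65 = -2.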